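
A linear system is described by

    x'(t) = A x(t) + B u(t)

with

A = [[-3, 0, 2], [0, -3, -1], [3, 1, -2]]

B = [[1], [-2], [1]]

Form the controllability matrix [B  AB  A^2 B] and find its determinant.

AB = [[-1], [5], [-1]]
A^2B = [[1], [-14], [4]]
Controllability matrix C = [B  AB  A^2B] = [[1, -1, 1], [-2, 5, -14], [1, -1, 4]]
Expanding along the first row, det(C) = 1·(5·4 - (-14)·(-1)) - (-1)·((-2)·4 - (-14)·1) + 1·((-2)·(-1) - 5·1) = 1·6 - (-1)·6 + 1·(-3) = 9
Since det(C) ≠ 0, rank(C) = 3 and the system is completely controllable.

9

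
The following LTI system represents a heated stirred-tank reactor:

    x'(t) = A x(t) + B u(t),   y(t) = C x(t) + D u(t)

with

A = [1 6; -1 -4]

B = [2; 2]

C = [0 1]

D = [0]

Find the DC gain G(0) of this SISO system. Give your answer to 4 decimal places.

G(0) = C(-A)^{-1}B + D = -C A^{-1} B + D.
det A = 2, so A^{-1} = (1/2)·adj(A) = [[-2, -3], [1/2, 1/2]]
A^{-1} B = [-10, 2]^T
C A^{-1} B = 2
G(0) = D - C A^{-1} B = 0 - (2) = -2

-2.0000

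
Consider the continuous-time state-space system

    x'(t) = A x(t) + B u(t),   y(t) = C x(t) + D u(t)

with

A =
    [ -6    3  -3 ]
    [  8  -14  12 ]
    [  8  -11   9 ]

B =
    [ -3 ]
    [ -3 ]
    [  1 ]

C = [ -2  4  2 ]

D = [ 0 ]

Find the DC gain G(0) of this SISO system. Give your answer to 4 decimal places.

G(0) = C(-A)^{-1}B + D = -C A^{-1} B + D.
det A = -36, so A^{-1} = (1/-36)·adj(A) = [[-1/6, -1/6, 1/6], [-2/3, 5/6, -4/3], [-2/3, 7/6, -5/3]]
A^{-1} B = [7/6, -11/6, -19/6]^T
C A^{-1} B = -16
G(0) = D - C A^{-1} B = 0 - (-16) = 16

16.0000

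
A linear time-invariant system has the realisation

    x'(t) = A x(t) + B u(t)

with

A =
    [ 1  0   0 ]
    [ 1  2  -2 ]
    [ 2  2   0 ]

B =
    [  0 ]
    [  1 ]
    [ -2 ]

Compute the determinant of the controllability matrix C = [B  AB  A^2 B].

0

AB = [[0], [6], [2]]
A^2B = [[0], [8], [12]]
Controllability matrix C = [B  AB  A^2B] = [[0, 0, 0], [1, 6, 8], [-2, 2, 12]]
Expanding along the first row, det(C) = 0·(6·12 - 8·2) - 0·(1·12 - 8·(-2)) + 0·(1·2 - 6·(-2)) = 0·56 - 0·28 + 0·14 = 0
Since det(C) = 0, rank(C) < 3 and the system is not completely controllable.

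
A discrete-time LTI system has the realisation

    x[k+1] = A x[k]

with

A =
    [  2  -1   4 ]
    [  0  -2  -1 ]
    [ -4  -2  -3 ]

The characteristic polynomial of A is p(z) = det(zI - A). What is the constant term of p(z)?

28

Expand det(zI - A) for the 3×3 matrix.
p(z) = z^3 + 3z^2 + 10z + 28.
(Check: constant term = det(-A) = (-1)^3 det A = 28; coefficient of z^2 = -tr A = 3.)
The constant term is 28.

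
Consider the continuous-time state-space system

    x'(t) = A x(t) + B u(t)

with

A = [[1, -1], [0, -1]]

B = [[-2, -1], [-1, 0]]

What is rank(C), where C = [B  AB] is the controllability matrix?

AB = [[-1, -1], [1, 0]]
Controllability matrix C = [B  AB] = [[-2, -1, -1, -1], [-1, 0, 1, 0]]
Take the 2×2 submatrix of C formed by columns 1, 2: [[-2, -1], [-1, 0]]. Its determinant is (-2)·0 - (-1)·(-1) = 0 - 1 = -1 ≠ 0.
So rank(C) ≥ 2; since C has 2 rows, rank(C) = 2.
rank(C) = 2 = n, so the pair (A, B) is completely controllable.

2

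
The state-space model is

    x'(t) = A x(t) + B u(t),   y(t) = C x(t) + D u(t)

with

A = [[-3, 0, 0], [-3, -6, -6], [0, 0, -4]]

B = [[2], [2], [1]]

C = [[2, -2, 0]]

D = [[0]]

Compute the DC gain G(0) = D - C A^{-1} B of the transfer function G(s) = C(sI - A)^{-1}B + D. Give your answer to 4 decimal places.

1.8333

G(0) = C(-A)^{-1}B + D = -C A^{-1} B + D.
det A = -72, so A^{-1} = (1/-72)·adj(A) = [[-1/3, 0, 0], [1/6, -1/6, 1/4], [0, 0, -1/4]]
A^{-1} B = [-2/3, 1/4, -1/4]^T
C A^{-1} B = -11/6
G(0) = D - C A^{-1} B = 0 - (-11/6) = 11/6 ≈ 1.8333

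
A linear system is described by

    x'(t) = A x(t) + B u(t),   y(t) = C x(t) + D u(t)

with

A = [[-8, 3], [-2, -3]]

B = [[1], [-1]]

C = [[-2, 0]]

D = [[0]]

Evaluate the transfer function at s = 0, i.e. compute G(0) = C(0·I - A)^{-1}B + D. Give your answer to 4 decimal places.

G(0) = C(-A)^{-1}B + D = -C A^{-1} B + D.
det A = 30, so A^{-1} = (1/30)·adj(A) = [[-1/10, -1/10], [1/15, -4/15]]
A^{-1} B = [0, 1/3]^T
C A^{-1} B = 0
G(0) = D - C A^{-1} B = 0 - (0) = 0

0.0000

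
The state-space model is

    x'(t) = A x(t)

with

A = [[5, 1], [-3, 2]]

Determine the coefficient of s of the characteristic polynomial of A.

-7

For a 2×2 matrix, det(sI - A) = s^2 - (tr A)s + det A.
tr A = 7, det A = 13.
So p(s) = s^2 - 7s + 13.
The coefficient of s is -7.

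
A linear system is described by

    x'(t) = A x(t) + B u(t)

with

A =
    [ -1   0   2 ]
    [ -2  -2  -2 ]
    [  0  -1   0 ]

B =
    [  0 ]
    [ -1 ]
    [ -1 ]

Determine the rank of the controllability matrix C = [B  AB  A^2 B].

AB = [[-2], [4], [1]]
A^2B = [[4], [-6], [-4]]
Controllability matrix C = [B  AB  A^2B] = [[0, -2, 4], [-1, 4, -6], [-1, 1, -4]]
det(C) = 0·(4·(-4) - (-6)·1) - (-2)·((-1)·(-4) - (-6)·(-1)) + 4·((-1)·1 - 4·(-1)) = 0·(-10) - (-2)·(-2) + 4·3 = 8 ≠ 0, so rank(C) = 3.
rank(C) = 3 = n, so the pair (A, B) is completely controllable.

3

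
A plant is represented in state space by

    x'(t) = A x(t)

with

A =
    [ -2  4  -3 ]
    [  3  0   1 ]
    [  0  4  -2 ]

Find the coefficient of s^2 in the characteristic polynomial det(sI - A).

Expand det(sI - A) for the 3×3 matrix.
p(s) = s^3 + 4s^2 - 12s + 4.
(Check: constant term = det(-A) = (-1)^3 det A = 4; coefficient of s^2 = -tr A = 4.)
The coefficient of s^2 is 4.

4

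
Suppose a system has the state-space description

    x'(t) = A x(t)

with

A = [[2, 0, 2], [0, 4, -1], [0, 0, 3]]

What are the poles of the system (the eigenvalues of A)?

2, 3, 4

det(sI - A) = s^3 - (tr A)s^2 + (M11 + M22 + M33)s - det A, where Mii is the 2×2 principal minor of A obtained by deleting row i and column i.
tr A = 2 + 4 + 3 = 9; M11 = 4·3 - (-1)·0 = 12 - 0 = 12; M22 = 2·3 - 2·0 = 6 - 0 = 6; M33 = 2·4 - 0·0 = 8 - 0 = 8; sum of minors = 26.
det A = 2·(4·3 - (-1)·0) - 0·(0·3 - (-1)·0) + 2·(0·0 - 4·0) = 2·12 - 0·0 + 2·0 = 24.
So p(s) = det(sI - A) = s^3 - 9s^2 + 26s - 24.
Rational-root test: any integer root divides -24. Testing small divisors, s = 2 works: p(2) = 8 + (-36) + 52 + (-24) = 0, so (s - 2) is a factor.
Dividing, p(s) = (s - 2)(s^2 - 7s + 12).
Factor s^2 - 7s + 12: two numbers with sum 7 and product 12 are 4 and 3, so s^2 - 7s + 12 = (s - 4)(s - 3).
Hence p(s) = (s - 4) (s - 3) (s - 2), with roots 2, 3, 4.
At least one eigenvalue has non-negative real part, so the system is not asymptotically stable.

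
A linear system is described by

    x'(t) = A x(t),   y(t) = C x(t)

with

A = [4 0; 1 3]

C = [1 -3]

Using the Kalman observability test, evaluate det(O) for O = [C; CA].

CA = [[1, -9]]
Observability matrix O = [C; CA] = [[1, -3], [1, -9]]
det(O) = 1·(-9) - (-3)·1 = -9 - (-3) = -6
Since det(O) ≠ 0, rank(O) = 2 and the system is completely observable.

-6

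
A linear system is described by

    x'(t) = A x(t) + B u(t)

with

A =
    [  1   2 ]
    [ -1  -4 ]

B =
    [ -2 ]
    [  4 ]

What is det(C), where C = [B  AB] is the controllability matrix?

AB = [[6], [-14]]
Controllability matrix C = [B  AB] = [[-2, 6], [4, -14]]
det(C) = (-2)·(-14) - 6·4 = 28 - 24 = 4
Since det(C) ≠ 0, rank(C) = 2 and the system is completely controllable.

4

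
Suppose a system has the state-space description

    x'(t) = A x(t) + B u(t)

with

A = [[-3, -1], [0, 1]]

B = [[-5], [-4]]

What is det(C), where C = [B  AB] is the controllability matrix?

AB = [[19], [-4]]
Controllability matrix C = [B  AB] = [[-5, 19], [-4, -4]]
det(C) = (-5)·(-4) - 19·(-4) = 20 - (-76) = 96
Since det(C) ≠ 0, rank(C) = 2 and the system is completely controllable.

96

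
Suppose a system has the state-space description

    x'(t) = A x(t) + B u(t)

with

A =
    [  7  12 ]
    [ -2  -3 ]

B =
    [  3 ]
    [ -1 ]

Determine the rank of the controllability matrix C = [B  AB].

AB = [[9], [-3]]
Controllability matrix C = [B  AB] = [[3, 9], [-1, -3]]
Every column of C is a scalar multiple of column 1 = [3, -1] (multipliers 1, 3), so the columns span a one-dimensional space.
C ≠ 0, hence rank(C) = 1.
rank(C) = 1 < n = 2, so the pair (A, B) is not completely controllable.

1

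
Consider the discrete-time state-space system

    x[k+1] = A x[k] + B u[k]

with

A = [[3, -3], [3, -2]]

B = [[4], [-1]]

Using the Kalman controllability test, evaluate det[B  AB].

AB = [[15], [14]]
Controllability matrix C = [B  AB] = [[4, 15], [-1, 14]]
det(C) = 4·14 - 15·(-1) = 56 - (-15) = 71
Since det(C) ≠ 0, rank(C) = 2 and the system is completely controllable.

71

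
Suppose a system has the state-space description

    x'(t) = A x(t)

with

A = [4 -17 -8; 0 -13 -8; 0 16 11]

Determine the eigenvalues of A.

det(sI - A) = s^3 - (tr A)s^2 + (M11 + M22 + M33)s - det A, where Mii is the 2×2 principal minor of A obtained by deleting row i and column i.
tr A = 4 + (-13) + 11 = 2; M11 = (-13)·11 - (-8)·16 = -143 - (-128) = -15; M22 = 4·11 - (-8)·0 = 44 - 0 = 44; M33 = 4·(-13) - (-17)·0 = -52 - 0 = -52; sum of minors = -23.
det A = 4·((-13)·11 - (-8)·16) - (-17)·(0·11 - (-8)·0) + (-8)·(0·16 - (-13)·0) = 4·(-15) - (-17)·0 + (-8)·0 = -60.
So p(s) = det(sI - A) = s^3 - 2s^2 - 23s + 60.
Rational-root test: any integer root divides 60. Testing small divisors, s = 3 works: p(3) = 27 + (-18) + (-69) + 60 = 0, so (s - 3) is a factor.
Dividing, p(s) = (s - 3)(s^2 + s - 20).
Factor s^2 + s - 20: two numbers with sum -1 and product -20 are 4 and -5, so s^2 + s - 20 = (s - 4)(s + 5).
Hence p(s) = (s - 4) (s - 3) (s + 5), with roots -5, 3, 4.
At least one eigenvalue has non-negative real part, so the system is not asymptotically stable.

-5, 3, 4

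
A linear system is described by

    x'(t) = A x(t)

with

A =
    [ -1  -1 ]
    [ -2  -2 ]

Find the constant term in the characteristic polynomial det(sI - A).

0

For a 2×2 matrix, det(sI - A) = s^2 - (tr A)s + det A.
tr A = -3, det A = 0.
So p(s) = s^2 + 3s.
The constant term is 0.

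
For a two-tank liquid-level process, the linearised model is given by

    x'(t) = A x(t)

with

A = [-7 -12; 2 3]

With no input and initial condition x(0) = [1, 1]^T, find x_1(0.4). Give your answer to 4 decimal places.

-2.6518

det(sI - A) = s^2 - (tr A)s + det A, with tr A = (-7) + 3 = -4 and det A = (-7)·3 - (-12)·2 = -21 - (-24) = 3.
So p(s) = det(sI - A) = s^2 + 4s + 3.
Factor s^2 + 4s + 3: two numbers with sum -4 and product 3 are -1 and -3, so s^2 + 4s + 3 = (s + 1)(s + 3).
Hence p(s) = (s + 1) (s + 3), with roots -3, -1.
The eigenvalues -3, -1 are distinct and real, so A is diagonalisable and x(t) = e^{At} x(0) = V diag(e^{λ_i t}) V^{-1} x(0), where the columns of V are the eigenvectors.
λ = -3: A - (-3)I = [[-4, -12], [2, 6]]. Row 1 gives (-4)·v1 + (-12)·v2 = 0, so take v_1 = [-3, 1]^T.
λ = -1: A - (-1)I = [[-6, -12], [2, 4]]. Row 1 gives (-6)·v1 + (-12)·v2 = 0, so take v_2 = [-2, 1]^T.
V = [v_1 v_2] = [[-3, -2], [1, 1]] has det V = -1, so V^{-1} = adj(V)/det V = [[-1, -2], [1, 3]].
Modal coordinates z(0) = V^{-1} x(0): (-1)·1 + (-2)·1 = -3; 1·1 + 3·1 = 4; so z(0) = [-3, 4]^T.
x_1(t) = Σ_i (v_i)_1 · z_i(0) · e^{λ_i t} (row 1 of V times the modal terms).
x_1(0.4) = (-3)·(-3)·e^{-3·0.4} + (-2)·4·e^{-1·0.4} = 9·0.301194 + (-8)·0.670320 = -2.6518.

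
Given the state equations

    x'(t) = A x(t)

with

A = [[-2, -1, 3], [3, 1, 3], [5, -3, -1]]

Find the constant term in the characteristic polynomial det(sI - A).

Expand det(sI - A) for the 3×3 matrix.
p(s) = s^3 + 2s^2 - 4s + 76.
(Check: constant term = det(-A) = (-1)^3 det A = 76; coefficient of s^2 = -tr A = 2.)
The constant term is 76.

76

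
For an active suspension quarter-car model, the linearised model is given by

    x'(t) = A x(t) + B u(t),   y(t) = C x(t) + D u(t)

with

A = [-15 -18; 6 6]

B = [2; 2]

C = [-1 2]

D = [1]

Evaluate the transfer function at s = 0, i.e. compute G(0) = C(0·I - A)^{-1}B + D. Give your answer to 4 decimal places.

G(0) = C(-A)^{-1}B + D = -C A^{-1} B + D.
det A = 18, so A^{-1} = (1/18)·adj(A) = [[1/3, 1], [-1/3, -5/6]]
A^{-1} B = [8/3, -7/3]^T
C A^{-1} B = -22/3
G(0) = D - C A^{-1} B = 1 - (-22/3) = 25/3 ≈ 8.3333

8.3333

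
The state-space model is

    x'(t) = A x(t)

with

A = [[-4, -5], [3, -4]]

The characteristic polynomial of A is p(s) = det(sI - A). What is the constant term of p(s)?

31

For a 2×2 matrix, det(sI - A) = s^2 - (tr A)s + det A.
tr A = -8, det A = 31.
So p(s) = s^2 + 8s + 31.
The constant term is 31.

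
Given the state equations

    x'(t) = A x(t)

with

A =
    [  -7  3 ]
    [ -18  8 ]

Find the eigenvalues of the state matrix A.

det(sI - A) = s^2 - (tr A)s + det A, with tr A = (-7) + 8 = 1 and det A = (-7)·8 - 3·(-18) = -56 - (-54) = -2.
So p(s) = det(sI - A) = s^2 - s - 2.
Factor s^2 - s - 2: two numbers with sum 1 and product -2 are 2 and -1, so s^2 - s - 2 = (s - 2)(s + 1).
Hence p(s) = (s - 2) (s + 1), with roots -1, 2.
At least one eigenvalue has non-negative real part, so the system is not asymptotically stable.

-1, 2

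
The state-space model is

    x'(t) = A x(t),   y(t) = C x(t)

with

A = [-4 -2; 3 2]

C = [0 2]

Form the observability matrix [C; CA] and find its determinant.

CA = [[6, 4]]
Observability matrix O = [C; CA] = [[0, 2], [6, 4]]
det(O) = 0·4 - 2·6 = 0 - 12 = -12
Since det(O) ≠ 0, rank(O) = 2 and the system is completely observable.

-12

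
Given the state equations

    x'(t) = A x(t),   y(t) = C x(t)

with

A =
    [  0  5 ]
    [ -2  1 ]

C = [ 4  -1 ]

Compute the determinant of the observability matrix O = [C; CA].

CA = [[2, 19]]
Observability matrix O = [C; CA] = [[4, -1], [2, 19]]
det(O) = 4·19 - (-1)·2 = 76 - (-2) = 78
Since det(O) ≠ 0, rank(O) = 2 and the system is completely observable.

78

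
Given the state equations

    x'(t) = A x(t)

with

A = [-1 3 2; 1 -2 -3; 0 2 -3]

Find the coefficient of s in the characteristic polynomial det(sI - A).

14

Expand det(sI - A) for the 3×3 matrix.
p(s) = s^3 + 6s^2 + 14s - 1.
(Check: constant term = det(-A) = (-1)^3 det A = -1; coefficient of s^2 = -tr A = 6.)
The coefficient of s is 14.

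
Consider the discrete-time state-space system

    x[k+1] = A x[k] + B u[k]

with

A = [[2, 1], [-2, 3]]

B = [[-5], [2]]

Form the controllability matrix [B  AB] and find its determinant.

-64

AB = [[-8], [16]]
Controllability matrix C = [B  AB] = [[-5, -8], [2, 16]]
det(C) = (-5)·16 - (-8)·2 = -80 - (-16) = -64
Since det(C) ≠ 0, rank(C) = 2 and the system is completely controllable.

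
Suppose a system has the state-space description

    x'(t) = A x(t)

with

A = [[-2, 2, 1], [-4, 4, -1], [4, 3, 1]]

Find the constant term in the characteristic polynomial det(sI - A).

Expand det(sI - A) for the 3×3 matrix.
p(s) = s^3 - 3s^2 + s + 42.
(Check: constant term = det(-A) = (-1)^3 det A = 42; coefficient of s^2 = -tr A = -3.)
The constant term is 42.

42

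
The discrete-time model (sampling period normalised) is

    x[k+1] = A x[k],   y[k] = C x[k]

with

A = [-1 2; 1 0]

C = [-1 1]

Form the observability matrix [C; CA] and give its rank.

1

CA = [[2, -2]]
Observability matrix O = [C; CA] = [[-1, 1], [2, -2]]
Every row of O is a scalar multiple of row 1 = [-1, 1] (multipliers 1, -2), so the rows span a one-dimensional space.
O ≠ 0, hence rank(O) = 1.
rank(O) = 1 < n = 2, so the pair (A, C) is not completely observable.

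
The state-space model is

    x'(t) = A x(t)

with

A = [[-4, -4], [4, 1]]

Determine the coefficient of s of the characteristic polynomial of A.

3

For a 2×2 matrix, det(sI - A) = s^2 - (tr A)s + det A.
tr A = -3, det A = 12.
So p(s) = s^2 + 3s + 12.
The coefficient of s is 3.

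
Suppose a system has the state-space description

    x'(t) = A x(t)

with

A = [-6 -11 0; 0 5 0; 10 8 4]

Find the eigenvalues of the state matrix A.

det(sI - A) = s^3 - (tr A)s^2 + (M11 + M22 + M33)s - det A, where Mii is the 2×2 principal minor of A obtained by deleting row i and column i.
tr A = (-6) + 5 + 4 = 3; M11 = 5·4 - 0·8 = 20 - 0 = 20; M22 = (-6)·4 - 0·10 = -24 - 0 = -24; M33 = (-6)·5 - (-11)·0 = -30 - 0 = -30; sum of minors = -34.
det A = (-6)·(5·4 - 0·8) - (-11)·(0·4 - 0·10) + 0·(0·8 - 5·10) = (-6)·20 - (-11)·0 + 0·(-50) = -120.
So p(s) = det(sI - A) = s^3 - 3s^2 - 34s + 120.
Rational-root test: any integer root divides 120. Testing small divisors, s = 4 works: p(4) = 64 + (-48) + (-136) + 120 = 0, so (s - 4) is a factor.
Dividing, p(s) = (s - 4)(s^2 + s - 30).
Factor s^2 + s - 30: two numbers with sum -1 and product -30 are 5 and -6, so s^2 + s - 30 = (s - 5)(s + 6).
Hence p(s) = (s - 5) (s - 4) (s + 6), with roots -6, 4, 5.
At least one eigenvalue has non-negative real part, so the system is not asymptotically stable.

-6, 4, 5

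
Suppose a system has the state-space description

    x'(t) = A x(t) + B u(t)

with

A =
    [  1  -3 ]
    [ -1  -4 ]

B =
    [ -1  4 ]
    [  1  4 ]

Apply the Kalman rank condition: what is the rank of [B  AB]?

AB = [[-4, -8], [-3, -20]]
Controllability matrix C = [B  AB] = [[-1, 4, -4, -8], [1, 4, -3, -20]]
Take the 2×2 submatrix of C formed by columns 1, 2: [[-1, 4], [1, 4]]. Its determinant is (-1)·4 - 4·1 = -4 - 4 = -8 ≠ 0.
So rank(C) ≥ 2; since C has 2 rows, rank(C) = 2.
rank(C) = 2 = n, so the pair (A, B) is completely controllable.

2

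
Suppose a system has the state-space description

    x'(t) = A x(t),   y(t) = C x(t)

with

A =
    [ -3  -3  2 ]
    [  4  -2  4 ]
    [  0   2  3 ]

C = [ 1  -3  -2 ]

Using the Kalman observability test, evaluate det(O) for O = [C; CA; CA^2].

6348

CA = [[-15, -1, -16]]
CA^2 = [[41, 15, -82]]
Observability matrix O = [C; CA; CA^2] = [[1, -3, -2], [-15, -1, -16], [41, 15, -82]]
Expanding along the first row, det(O) = 1·((-1)·(-82) - (-16)·15) - (-3)·((-15)·(-82) - (-16)·41) + (-2)·((-15)·15 - (-1)·41) = 1·322 - (-3)·1886 + (-2)·(-184) = 6348
Since det(O) ≠ 0, rank(O) = 3 and the system is completely observable.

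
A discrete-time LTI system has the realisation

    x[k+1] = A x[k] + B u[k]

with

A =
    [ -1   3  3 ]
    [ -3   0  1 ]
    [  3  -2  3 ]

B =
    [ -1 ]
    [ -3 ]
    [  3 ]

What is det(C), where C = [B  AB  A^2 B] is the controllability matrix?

-2808

AB = [[1], [6], [12]]
A^2B = [[53], [9], [27]]
Controllability matrix C = [B  AB  A^2B] = [[-1, 1, 53], [-3, 6, 9], [3, 12, 27]]
Expanding along the first row, det(C) = (-1)·(6·27 - 9·12) - 1·((-3)·27 - 9·3) + 53·((-3)·12 - 6·3) = (-1)·54 - 1·(-108) + 53·(-54) = -2808
Since det(C) ≠ 0, rank(C) = 3 and the system is completely controllable.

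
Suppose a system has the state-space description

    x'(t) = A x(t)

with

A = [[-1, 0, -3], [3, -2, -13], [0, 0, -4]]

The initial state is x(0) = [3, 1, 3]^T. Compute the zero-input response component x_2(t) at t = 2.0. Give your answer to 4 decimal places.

-0.2514

det(sI - A) = s^3 - (tr A)s^2 + (M11 + M22 + M33)s - det A, where Mii is the 2×2 principal minor of A obtained by deleting row i and column i.
tr A = (-1) + (-2) + (-4) = -7; M11 = (-2)·(-4) - (-13)·0 = 8 - 0 = 8; M22 = (-1)·(-4) - (-3)·0 = 4 - 0 = 4; M33 = (-1)·(-2) - 0·3 = 2 - 0 = 2; sum of minors = 14.
det A = (-1)·((-2)·(-4) - (-13)·0) - 0·(3·(-4) - (-13)·0) + (-3)·(3·0 - (-2)·0) = (-1)·8 - 0·(-12) + (-3)·0 = -8.
So p(s) = det(sI - A) = s^3 + 7s^2 + 14s + 8.
Rational-root test: any integer root divides 8. Testing small divisors, s = -1 works: p(-1) = -1 + 7 + (-14) + 8 = 0, so (s + 1) is a factor.
Dividing, p(s) = (s + 1)(s^2 + 6s + 8).
Factor s^2 + 6s + 8: two numbers with sum -6 and product 8 are -2 and -4, so s^2 + 6s + 8 = (s + 2)(s + 4).
Hence p(s) = (s + 1) (s + 2) (s + 4), with roots -4, -2, -1.
The eigenvalues -4, -2, -1 are distinct and real, so A is diagonalisable and x(t) = e^{At} x(0) = V diag(e^{λ_i t}) V^{-1} x(0), where the columns of V are the eigenvectors.
λ = -4: A - (-4)I = [[3, 0, -3], [3, 2, -13], [0, 0, 0]]. v must be orthogonal to every row; (row 1) × (row 2) = [6, 30, 6], so take v_1 = [-1, -5, -1]^T.
λ = -2: A - (-2)I = [[1, 0, -3], [3, 0, -13], [0, 0, -2]]. v must be orthogonal to every row; (row 1) × (row 2) = [0, 4, 0], so take v_2 = [0, 1, 0]^T.
λ = -1: A - (-1)I = [[0, 0, -3], [3, -1, -13], [0, 0, -3]]. v must be orthogonal to every row; (row 1) × (row 2) = [-3, -9, 0], so take v_3 = [1, 3, 0]^T.
V = [v_1 v_2 v_3] = [[-1, 0, 1], [-5, 1, 3], [-1, 0, 0]] has det V = 1, so V^{-1} = adj(V)/det V = [[0, 0, -1], [-3, 1, -2], [1, 0, -1]].
Modal coordinates z(0) = V^{-1} x(0): 0·3 + 0·1 + (-1)·3 = -3; (-3)·3 + 1·1 + (-2)·3 = -14; 1·3 + 0·1 + (-1)·3 = 0; so z(0) = [-3, -14, 0]^T.
x_2(t) = Σ_i (v_i)_2 · z_i(0) · e^{λ_i t} (row 2 of V times the modal terms).
x_2(2.0) = (-5)·(-3)·e^{-4·2.0} + 1·(-14)·e^{-2·2.0} + 3·0·e^{-1·2.0} = 15·0.000335 + (-14)·0.018316 + 0·0.135335 = -0.2514.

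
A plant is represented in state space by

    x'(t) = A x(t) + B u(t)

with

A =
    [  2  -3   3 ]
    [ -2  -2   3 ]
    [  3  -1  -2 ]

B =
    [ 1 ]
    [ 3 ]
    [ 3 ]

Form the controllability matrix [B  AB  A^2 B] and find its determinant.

-16

AB = [[2], [1], [-6]]
A^2B = [[-17], [-24], [17]]
Controllability matrix C = [B  AB  A^2B] = [[1, 2, -17], [3, 1, -24], [3, -6, 17]]
Expanding along the first row, det(C) = 1·(1·17 - (-24)·(-6)) - 2·(3·17 - (-24)·3) + (-17)·(3·(-6) - 1·3) = 1·(-127) - 2·123 + (-17)·(-21) = -16
Since det(C) ≠ 0, rank(C) = 3 and the system is completely controllable.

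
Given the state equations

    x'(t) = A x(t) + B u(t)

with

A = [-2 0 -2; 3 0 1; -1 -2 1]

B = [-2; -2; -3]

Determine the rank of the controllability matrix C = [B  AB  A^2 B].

3

AB = [[10], [-9], [3]]
A^2B = [[-26], [33], [11]]
Controllability matrix C = [B  AB  A^2B] = [[-2, 10, -26], [-2, -9, 33], [-3, 3, 11]]
det(C) = (-2)·((-9)·11 - 33·3) - 10·((-2)·11 - 33·(-3)) + (-26)·((-2)·3 - (-9)·(-3)) = (-2)·(-198) - 10·77 + (-26)·(-33) = 484 ≠ 0, so rank(C) = 3.
rank(C) = 3 = n, so the pair (A, B) is completely controllable.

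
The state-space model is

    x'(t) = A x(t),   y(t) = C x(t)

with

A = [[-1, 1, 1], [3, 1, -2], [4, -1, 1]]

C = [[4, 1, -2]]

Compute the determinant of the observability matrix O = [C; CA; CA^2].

-467

CA = [[-9, 7, 0]]
CA^2 = [[30, -2, -23]]
Observability matrix O = [C; CA; CA^2] = [[4, 1, -2], [-9, 7, 0], [30, -2, -23]]
Expanding along the first row, det(O) = 4·(7·(-23) - 0·(-2)) - 1·((-9)·(-23) - 0·30) + (-2)·((-9)·(-2) - 7·30) = 4·(-161) - 1·207 + (-2)·(-192) = -467
Since det(O) ≠ 0, rank(O) = 3 and the system is completely observable.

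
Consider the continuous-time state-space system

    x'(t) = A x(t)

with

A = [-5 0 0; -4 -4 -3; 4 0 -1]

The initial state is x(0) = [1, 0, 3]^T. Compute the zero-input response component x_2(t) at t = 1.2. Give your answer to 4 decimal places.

-1.1776

det(sI - A) = s^3 - (tr A)s^2 + (M11 + M22 + M33)s - det A, where Mii is the 2×2 principal minor of A obtained by deleting row i and column i.
tr A = (-5) + (-4) + (-1) = -10; M11 = (-4)·(-1) - (-3)·0 = 4 - 0 = 4; M22 = (-5)·(-1) - 0·4 = 5 - 0 = 5; M33 = (-5)·(-4) - 0·(-4) = 20 - 0 = 20; sum of minors = 29.
det A = (-5)·((-4)·(-1) - (-3)·0) - 0·((-4)·(-1) - (-3)·4) + 0·((-4)·0 - (-4)·4) = (-5)·4 - 0·16 + 0·16 = -20.
So p(s) = det(sI - A) = s^3 + 10s^2 + 29s + 20.
Rational-root test: any integer root divides 20. Testing small divisors, s = -1 works: p(-1) = -1 + 10 + (-29) + 20 = 0, so (s + 1) is a factor.
Dividing, p(s) = (s + 1)(s^2 + 9s + 20).
Factor s^2 + 9s + 20: two numbers with sum -9 and product 20 are -4 and -5, so s^2 + 9s + 20 = (s + 4)(s + 5).
Hence p(s) = (s + 1) (s + 4) (s + 5), with roots -5, -4, -1.
The eigenvalues -5, -4, -1 are distinct and real, so A is diagonalisable and x(t) = e^{At} x(0) = V diag(e^{λ_i t}) V^{-1} x(0), where the columns of V are the eigenvectors.
λ = -5: A - (-5)I = [[0, 0, 0], [-4, 1, -3], [4, 0, 4]]. v must be orthogonal to every row; (row 2) × (row 3) = [4, 4, -4], so take v_1 = [1, 1, -1]^T.
λ = -4: A - (-4)I = [[-1, 0, 0], [-4, 0, -3], [4, 0, 3]]. v must be orthogonal to every row; (row 1) × (row 2) = [0, -3, 0], so take v_2 = [0, 1, 0]^T.
λ = -1: A - (-1)I = [[-4, 0, 0], [-4, -3, -3], [4, 0, 0]]. v must be orthogonal to every row; (row 1) × (row 2) = [0, -12, 12], so take v_3 = [0, -1, 1]^T.
V = [v_1 v_2 v_3] = [[1, 0, 0], [1, 1, -1], [-1, 0, 1]] has det V = 1, so V^{-1} = adj(V)/det V = [[1, 0, 0], [0, 1, 1], [1, 0, 1]].
Modal coordinates z(0) = V^{-1} x(0): 1·1 + 0·0 + 0·3 = 1; 0·1 + 1·0 + 1·3 = 3; 1·1 + 0·0 + 1·3 = 4; so z(0) = [1, 3, 4]^T.
x_2(t) = Σ_i (v_i)_2 · z_i(0) · e^{λ_i t} (row 2 of V times the modal terms).
x_2(1.2) = 1·1·e^{-5·1.2} + 1·3·e^{-4·1.2} + (-1)·4·e^{-1·1.2} = 1·0.002479 + 3·0.008230 + (-4)·0.301194 = -1.1776.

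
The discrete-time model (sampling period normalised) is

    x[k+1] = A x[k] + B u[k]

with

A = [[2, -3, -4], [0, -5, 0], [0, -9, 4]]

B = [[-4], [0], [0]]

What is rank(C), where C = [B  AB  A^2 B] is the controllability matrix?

1

AB = [[-8], [0], [0]]
A^2B = [[-16], [0], [0]]
Controllability matrix C = [B  AB  A^2B] = [[-4, -8, -16], [0, 0, 0], [0, 0, 0]]
Every column of C is a scalar multiple of column 1 = [-4, 0, 0] (multipliers 1, 2, 4), so the columns span a one-dimensional space.
C ≠ 0, hence rank(C) = 1.
rank(C) = 1 < n = 3, so the pair (A, B) is not completely controllable.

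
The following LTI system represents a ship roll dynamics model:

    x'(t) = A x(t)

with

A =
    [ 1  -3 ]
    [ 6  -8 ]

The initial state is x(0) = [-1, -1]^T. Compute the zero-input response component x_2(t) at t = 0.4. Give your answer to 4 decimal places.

-0.4493

det(sI - A) = s^2 - (tr A)s + det A, with tr A = 1 + (-8) = -7 and det A = 1·(-8) - (-3)·6 = -8 - (-18) = 10.
So p(s) = det(sI - A) = s^2 + 7s + 10.
Factor s^2 + 7s + 10: two numbers with sum -7 and product 10 are -2 and -5, so s^2 + 7s + 10 = (s + 2)(s + 5).
Hence p(s) = (s + 2) (s + 5), with roots -5, -2.
The eigenvalues -5, -2 are distinct and real, so A is diagonalisable and x(t) = e^{At} x(0) = V diag(e^{λ_i t}) V^{-1} x(0), where the columns of V are the eigenvectors.
λ = -5: A - (-5)I = [[6, -3], [6, -3]]. Row 1 gives 6·v1 + (-3)·v2 = 0, so take v_1 = [-1, -2]^T.
λ = -2: A - (-2)I = [[3, -3], [6, -6]]. Row 1 gives 3·v1 + (-3)·v2 = 0, so take v_2 = [-1, -1]^T.
V = [v_1 v_2] = [[-1, -1], [-2, -1]] has det V = -1, so V^{-1} = adj(V)/det V = [[1, -1], [-2, 1]].
Modal coordinates z(0) = V^{-1} x(0): 1·(-1) + (-1)·(-1) = 0; (-2)·(-1) + 1·(-1) = 1; so z(0) = [0, 1]^T.
x_2(t) = Σ_i (v_i)_2 · z_i(0) · e^{λ_i t} (row 2 of V times the modal terms).
x_2(0.4) = (-2)·0·e^{-5·0.4} + (-1)·1·e^{-2·0.4} = 0·0.135335 + (-1)·0.449329 = -0.4493.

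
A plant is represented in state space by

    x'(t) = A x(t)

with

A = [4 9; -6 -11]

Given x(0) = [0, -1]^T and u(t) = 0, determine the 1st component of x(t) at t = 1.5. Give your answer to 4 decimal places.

-0.1477

det(sI - A) = s^2 - (tr A)s + det A, with tr A = 4 + (-11) = -7 and det A = 4·(-11) - 9·(-6) = -44 - (-54) = 10.
So p(s) = det(sI - A) = s^2 + 7s + 10.
Factor s^2 + 7s + 10: two numbers with sum -7 and product 10 are -2 and -5, so s^2 + 7s + 10 = (s + 2)(s + 5).
Hence p(s) = (s + 2) (s + 5), with roots -5, -2.
The eigenvalues -5, -2 are distinct and real, so A is diagonalisable and x(t) = e^{At} x(0) = V diag(e^{λ_i t}) V^{-1} x(0), where the columns of V are the eigenvectors.
λ = -5: A - (-5)I = [[9, 9], [-6, -6]]. Row 1 gives 9·v1 + 9·v2 = 0, so take v_1 = [-1, 1]^T.
λ = -2: A - (-2)I = [[6, 9], [-6, -9]]. Row 1 gives 6·v1 + 9·v2 = 0, so take v_2 = [3, -2]^T.
V = [v_1 v_2] = [[-1, 3], [1, -2]] has det V = -1, so V^{-1} = adj(V)/det V = [[2, 3], [1, 1]].
Modal coordinates z(0) = V^{-1} x(0): 2·0 + 3·(-1) = -3; 1·0 + 1·(-1) = -1; so z(0) = [-3, -1]^T.
x_1(t) = Σ_i (v_i)_1 · z_i(0) · e^{λ_i t} (row 1 of V times the modal terms).
x_1(1.5) = (-1)·(-3)·e^{-5·1.5} + 3·(-1)·e^{-2·1.5} = 3·0.000553 + (-3)·0.049787 = -0.1477.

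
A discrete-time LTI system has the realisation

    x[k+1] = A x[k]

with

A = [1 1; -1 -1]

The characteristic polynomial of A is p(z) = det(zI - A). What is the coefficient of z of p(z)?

For a 2×2 matrix, det(zI - A) = z^2 - (tr A)z + det A.
tr A = 0, det A = 0.
So p(z) = z^2.
The coefficient of z is 0.

0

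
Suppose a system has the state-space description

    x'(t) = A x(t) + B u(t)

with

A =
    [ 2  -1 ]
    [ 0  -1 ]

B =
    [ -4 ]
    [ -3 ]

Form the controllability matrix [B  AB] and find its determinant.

AB = [[-5], [3]]
Controllability matrix C = [B  AB] = [[-4, -5], [-3, 3]]
det(C) = (-4)·3 - (-5)·(-3) = -12 - 15 = -27
Since det(C) ≠ 0, rank(C) = 2 and the system is completely controllable.

-27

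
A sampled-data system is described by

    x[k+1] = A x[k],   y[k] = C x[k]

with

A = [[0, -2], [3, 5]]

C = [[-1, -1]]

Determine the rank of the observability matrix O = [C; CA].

1

CA = [[-3, -3]]
Observability matrix O = [C; CA] = [[-1, -1], [-3, -3]]
Every row of O is a scalar multiple of row 1 = [-1, -1] (multipliers 1, 3), so the rows span a one-dimensional space.
O ≠ 0, hence rank(O) = 1.
rank(O) = 1 < n = 2, so the pair (A, C) is not completely observable.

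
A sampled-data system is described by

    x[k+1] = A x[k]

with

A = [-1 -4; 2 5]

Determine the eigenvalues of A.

det(zI - A) = z^2 - (tr A)z + det A, with tr A = (-1) + 5 = 4 and det A = (-1)·5 - (-4)·2 = -5 - (-8) = 3.
So p(z) = det(zI - A) = z^2 - 4z + 3.
Factor z^2 - 4z + 3: two numbers with sum 4 and product 3 are 3 and 1, so z^2 - 4z + 3 = (z - 3)(z - 1).
Hence p(z) = (z - 3) (z - 1), with roots 1, 3.

1, 3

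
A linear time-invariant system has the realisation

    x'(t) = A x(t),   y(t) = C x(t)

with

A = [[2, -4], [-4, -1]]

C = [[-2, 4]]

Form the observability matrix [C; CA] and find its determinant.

72

CA = [[-20, 4]]
Observability matrix O = [C; CA] = [[-2, 4], [-20, 4]]
det(O) = (-2)·4 - 4·(-20) = -8 - (-80) = 72
Since det(O) ≠ 0, rank(O) = 2 and the system is completely observable.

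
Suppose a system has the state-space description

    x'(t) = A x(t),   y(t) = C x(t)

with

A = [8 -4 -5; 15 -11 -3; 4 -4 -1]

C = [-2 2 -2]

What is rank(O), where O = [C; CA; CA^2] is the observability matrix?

1

CA = [[6, -6, 6]]
CA^2 = [[-18, 18, -18]]
Observability matrix O = [C; CA; CA^2] = [[-2, 2, -2], [6, -6, 6], [-18, 18, -18]]
Every row of O is a scalar multiple of row 1 = [-2, 2, -2] (multipliers 1, -3, 9), so the rows span a one-dimensional space.
O ≠ 0, hence rank(O) = 1.
rank(O) = 1 < n = 3, so the pair (A, C) is not completely observable.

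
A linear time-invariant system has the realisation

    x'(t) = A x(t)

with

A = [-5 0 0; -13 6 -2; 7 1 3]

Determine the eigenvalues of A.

-5, 4, 5

det(sI - A) = s^3 - (tr A)s^2 + (M11 + M22 + M33)s - det A, where Mii is the 2×2 principal minor of A obtained by deleting row i and column i.
tr A = (-5) + 6 + 3 = 4; M11 = 6·3 - (-2)·1 = 18 - (-2) = 20; M22 = (-5)·3 - 0·7 = -15 - 0 = -15; M33 = (-5)·6 - 0·(-13) = -30 - 0 = -30; sum of minors = -25.
det A = (-5)·(6·3 - (-2)·1) - 0·((-13)·3 - (-2)·7) + 0·((-13)·1 - 6·7) = (-5)·20 - 0·(-25) + 0·(-55) = -100.
So p(s) = det(sI - A) = s^3 - 4s^2 - 25s + 100.
Rational-root test: any integer root divides 100. Testing small divisors, s = 4 works: p(4) = 64 + (-64) + (-100) + 100 = 0, so (s - 4) is a factor.
Dividing, p(s) = (s - 4)(s^2 - 25).
Factor s^2 - 25: two numbers with sum 0 and product -25 are 5 and -5, so s^2 - 25 = (s - 5)(s + 5).
Hence p(s) = (s - 5) (s - 4) (s + 5), with roots -5, 4, 5.
At least one eigenvalue has non-negative real part, so the system is not asymptotically stable.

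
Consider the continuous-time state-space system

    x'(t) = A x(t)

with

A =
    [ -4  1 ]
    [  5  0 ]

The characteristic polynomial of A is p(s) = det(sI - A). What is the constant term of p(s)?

-5

For a 2×2 matrix, det(sI - A) = s^2 - (tr A)s + det A.
tr A = -4, det A = -5.
So p(s) = s^2 + 4s - 5.
The constant term is -5.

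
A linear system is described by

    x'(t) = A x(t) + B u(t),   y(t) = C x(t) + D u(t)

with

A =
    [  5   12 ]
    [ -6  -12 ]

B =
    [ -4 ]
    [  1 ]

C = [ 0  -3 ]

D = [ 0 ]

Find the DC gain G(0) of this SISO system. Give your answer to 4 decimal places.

-4.7500

G(0) = C(-A)^{-1}B + D = -C A^{-1} B + D.
det A = 12, so A^{-1} = (1/12)·adj(A) = [[-1, -1], [1/2, 5/12]]
A^{-1} B = [3, -19/12]^T
C A^{-1} B = 19/4
G(0) = D - C A^{-1} B = 0 - (19/4) = -19/4 ≈ -4.7500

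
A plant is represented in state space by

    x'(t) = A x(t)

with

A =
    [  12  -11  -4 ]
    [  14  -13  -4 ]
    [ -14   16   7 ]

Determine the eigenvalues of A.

-2, 3, 5

det(sI - A) = s^3 - (tr A)s^2 + (M11 + M22 + M33)s - det A, where Mii is the 2×2 principal minor of A obtained by deleting row i and column i.
tr A = 12 + (-13) + 7 = 6; M11 = (-13)·7 - (-4)·16 = -91 - (-64) = -27; M22 = 12·7 - (-4)·(-14) = 84 - 56 = 28; M33 = 12·(-13) - (-11)·14 = -156 - (-154) = -2; sum of minors = -1.
det A = 12·((-13)·7 - (-4)·16) - (-11)·(14·7 - (-4)·(-14)) + (-4)·(14·16 - (-13)·(-14)) = 12·(-27) - (-11)·42 + (-4)·42 = -30.
So p(s) = det(sI - A) = s^3 - 6s^2 - s + 30.
Rational-root test: any integer root divides 30. Testing small divisors, s = -2 works: p(-2) = -8 + (-24) + 2 + 30 = 0, so (s + 2) is a factor.
Dividing, p(s) = (s + 2)(s^2 - 8s + 15).
Factor s^2 - 8s + 15: two numbers with sum 8 and product 15 are 5 and 3, so s^2 - 8s + 15 = (s - 5)(s - 3).
Hence p(s) = (s - 5) (s - 3) (s + 2), with roots -2, 3, 5.
At least one eigenvalue has non-negative real part, so the system is not asymptotically stable.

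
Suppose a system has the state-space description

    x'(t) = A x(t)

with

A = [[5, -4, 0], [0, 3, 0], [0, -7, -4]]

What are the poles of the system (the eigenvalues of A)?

-4, 3, 5

det(sI - A) = s^3 - (tr A)s^2 + (M11 + M22 + M33)s - det A, where Mii is the 2×2 principal minor of A obtained by deleting row i and column i.
tr A = 5 + 3 + (-4) = 4; M11 = 3·(-4) - 0·(-7) = -12 - 0 = -12; M22 = 5·(-4) - 0·0 = -20 - 0 = -20; M33 = 5·3 - (-4)·0 = 15 - 0 = 15; sum of minors = -17.
det A = 5·(3·(-4) - 0·(-7)) - (-4)·(0·(-4) - 0·0) + 0·(0·(-7) - 3·0) = 5·(-12) - (-4)·0 + 0·0 = -60.
So p(s) = det(sI - A) = s^3 - 4s^2 - 17s + 60.
Rational-root test: any integer root divides 60. Testing small divisors, s = 3 works: p(3) = 27 + (-36) + (-51) + 60 = 0, so (s - 3) is a factor.
Dividing, p(s) = (s - 3)(s^2 - s - 20).
Factor s^2 - s - 20: two numbers with sum 1 and product -20 are 5 and -4, so s^2 - s - 20 = (s - 5)(s + 4).
Hence p(s) = (s - 5) (s - 3) (s + 4), with roots -4, 3, 5.
At least one eigenvalue has non-negative real part, so the system is not asymptotically stable.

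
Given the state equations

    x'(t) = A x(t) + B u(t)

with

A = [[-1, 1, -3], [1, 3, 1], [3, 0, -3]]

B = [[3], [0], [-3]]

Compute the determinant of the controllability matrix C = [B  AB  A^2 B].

AB = [[6], [0], [18]]
A^2B = [[-60], [24], [-36]]
Controllability matrix C = [B  AB  A^2B] = [[3, 6, -60], [0, 0, 24], [-3, 18, -36]]
Expanding along the first row, det(C) = 3·(0·(-36) - 24·18) - 6·(0·(-36) - 24·(-3)) + (-60)·(0·18 - 0·(-3)) = 3·(-432) - 6·72 + (-60)·0 = -1728
Since det(C) ≠ 0, rank(C) = 3 and the system is completely controllable.

-1728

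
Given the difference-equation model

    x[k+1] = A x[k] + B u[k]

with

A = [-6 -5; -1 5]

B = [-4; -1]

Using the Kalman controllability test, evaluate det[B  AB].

33

AB = [[29], [-1]]
Controllability matrix C = [B  AB] = [[-4, 29], [-1, -1]]
det(C) = (-4)·(-1) - 29·(-1) = 4 - (-29) = 33
Since det(C) ≠ 0, rank(C) = 2 and the system is completely controllable.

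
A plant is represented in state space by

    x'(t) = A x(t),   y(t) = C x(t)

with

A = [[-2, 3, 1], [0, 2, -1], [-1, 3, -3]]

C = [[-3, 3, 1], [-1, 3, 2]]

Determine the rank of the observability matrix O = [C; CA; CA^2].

3

CA = [[5, 0, -9], [0, 9, -10]]
CA^2 = [[-1, -12, 32], [10, -12, 21]]
Observability matrix O = [C; CA; CA^2] = [[-3, 3, 1], [-1, 3, 2], [5, 0, -9], [0, 9, -10], [-1, -12, 32], [10, -12, 21]]
Take the 3×3 submatrix of O formed by rows 1, 2, 3: [[-3, 3, 1], [-1, 3, 2], [5, 0, -9]]. Its determinant is (-3)·(3·(-9) - 2·0) - 3·((-1)·(-9) - 2·5) + 1·((-1)·0 - 3·5) = (-3)·(-27) - 3·(-1) + 1·(-15) = 69 ≠ 0.
So rank(O) ≥ 3; since O has 3 columns, rank(O) = 3.
rank(O) = 3 = n, so the pair (A, C) is completely observable.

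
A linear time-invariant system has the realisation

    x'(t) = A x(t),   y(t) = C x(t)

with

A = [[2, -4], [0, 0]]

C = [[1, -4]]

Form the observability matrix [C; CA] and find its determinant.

CA = [[2, -4]]
Observability matrix O = [C; CA] = [[1, -4], [2, -4]]
det(O) = 1·(-4) - (-4)·2 = -4 - (-8) = 4
Since det(O) ≠ 0, rank(O) = 2 and the system is completely observable.

4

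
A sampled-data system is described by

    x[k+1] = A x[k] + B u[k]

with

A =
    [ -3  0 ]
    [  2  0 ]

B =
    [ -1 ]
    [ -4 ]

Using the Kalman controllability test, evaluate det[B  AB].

14

AB = [[3], [-2]]
Controllability matrix C = [B  AB] = [[-1, 3], [-4, -2]]
det(C) = (-1)·(-2) - 3·(-4) = 2 - (-12) = 14
Since det(C) ≠ 0, rank(C) = 2 and the system is completely controllable.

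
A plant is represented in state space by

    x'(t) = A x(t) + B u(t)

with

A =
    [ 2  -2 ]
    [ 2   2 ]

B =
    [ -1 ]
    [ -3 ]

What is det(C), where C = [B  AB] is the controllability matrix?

20

AB = [[4], [-8]]
Controllability matrix C = [B  AB] = [[-1, 4], [-3, -8]]
det(C) = (-1)·(-8) - 4·(-3) = 8 - (-12) = 20
Since det(C) ≠ 0, rank(C) = 2 and the system is completely controllable.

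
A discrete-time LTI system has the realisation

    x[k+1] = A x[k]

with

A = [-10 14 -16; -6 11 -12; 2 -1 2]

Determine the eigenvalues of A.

det(zI - A) = z^3 - (tr A)z^2 + (M11 + M22 + M33)z - det A, where Mii is the 2×2 principal minor of A obtained by deleting row i and column i.
tr A = (-10) + 11 + 2 = 3; M11 = 11·2 - (-12)·(-1) = 22 - 12 = 10; M22 = (-10)·2 - (-16)·2 = -20 - (-32) = 12; M33 = (-10)·11 - 14·(-6) = -110 - (-84) = -26; sum of minors = -4.
det A = (-10)·(11·2 - (-12)·(-1)) - 14·((-6)·2 - (-12)·2) + (-16)·((-6)·(-1) - 11·2) = (-10)·10 - 14·12 + (-16)·(-16) = -12.
So p(z) = det(zI - A) = z^3 - 3z^2 - 4z + 12.
Rational-root test: any integer root divides 12. Testing small divisors, z = -2 works: p(-2) = -8 + (-12) + 8 + 12 = 0, so (z + 2) is a factor.
Dividing, p(z) = (z + 2)(z^2 - 5z + 6).
Factor z^2 - 5z + 6: two numbers with sum 5 and product 6 are 3 and 2, so z^2 - 5z + 6 = (z - 3)(z - 2).
Hence p(z) = (z - 3) (z - 2) (z + 2), with roots -2, 2, 3.

-2, 2, 3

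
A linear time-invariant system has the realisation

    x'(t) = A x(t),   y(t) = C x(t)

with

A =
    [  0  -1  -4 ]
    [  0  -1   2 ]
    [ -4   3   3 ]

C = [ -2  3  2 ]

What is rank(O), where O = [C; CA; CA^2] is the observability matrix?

3

CA = [[-8, 5, 20]]
CA^2 = [[-80, 63, 102]]
Observability matrix O = [C; CA; CA^2] = [[-2, 3, 2], [-8, 5, 20], [-80, 63, 102]]
det(O) = (-2)·(5·102 - 20·63) - 3·((-8)·102 - 20·(-80)) + 2·((-8)·63 - 5·(-80)) = (-2)·(-750) - 3·784 + 2·(-104) = -1060 ≠ 0, so rank(O) = 3.
rank(O) = 3 = n, so the pair (A, C) is completely observable.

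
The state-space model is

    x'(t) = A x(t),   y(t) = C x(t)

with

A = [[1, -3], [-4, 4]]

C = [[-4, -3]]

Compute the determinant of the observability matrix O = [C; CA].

CA = [[8, 0]]
Observability matrix O = [C; CA] = [[-4, -3], [8, 0]]
det(O) = (-4)·0 - (-3)·8 = 0 - (-24) = 24
Since det(O) ≠ 0, rank(O) = 2 and the system is completely observable.

24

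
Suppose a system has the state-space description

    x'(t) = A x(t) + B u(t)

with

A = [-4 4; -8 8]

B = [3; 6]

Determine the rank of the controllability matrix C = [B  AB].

AB = [[12], [24]]
Controllability matrix C = [B  AB] = [[3, 12], [6, 24]]
Every column of C is a scalar multiple of column 1 = [3, 6] (multipliers 1, 4), so the columns span a one-dimensional space.
C ≠ 0, hence rank(C) = 1.
rank(C) = 1 < n = 2, so the pair (A, B) is not completely controllable.

1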